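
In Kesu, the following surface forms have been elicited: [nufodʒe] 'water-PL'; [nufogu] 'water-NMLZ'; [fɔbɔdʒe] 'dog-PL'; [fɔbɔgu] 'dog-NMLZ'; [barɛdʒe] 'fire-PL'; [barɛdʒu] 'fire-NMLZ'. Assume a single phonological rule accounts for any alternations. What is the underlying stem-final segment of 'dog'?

The stem for 'dog' ends in [dʒ] in [fɔbɔdʒe] but [g] in [fɔbɔgu].
The stem 'fire' ([barɛdʒe], [barɛdʒu]) shows [dʒ] unchanged in both environments, so [dʒ] cannot be basic with [g] derived before the NMLZ suffix.
The alternation reflects palatalization before a front vowel: /g/ becomes palato-alveolar [dʒ] before a front vowel. /g/ is underlying.

/g/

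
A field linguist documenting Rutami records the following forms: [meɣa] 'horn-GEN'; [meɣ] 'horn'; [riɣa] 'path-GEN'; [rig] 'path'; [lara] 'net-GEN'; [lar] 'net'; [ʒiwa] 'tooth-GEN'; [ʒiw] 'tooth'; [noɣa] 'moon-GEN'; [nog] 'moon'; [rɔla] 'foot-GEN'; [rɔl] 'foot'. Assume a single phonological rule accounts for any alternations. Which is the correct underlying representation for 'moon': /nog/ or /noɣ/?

The root 'moon' surfaces as [noɣa] and [nog], with a stem-final [ɣ] ~ [g] alternation.
Compare 'horn', with invariant [ɣ] in [meɣa] and [meɣ]: an analysis with underlying /ɣ/ and a rule producing [g] in isolation would wrongly predict alternation here too.
The underlying segment must be /g/; voiced stops become fricatives between vowels, yielding [ɣ] there.

/nog/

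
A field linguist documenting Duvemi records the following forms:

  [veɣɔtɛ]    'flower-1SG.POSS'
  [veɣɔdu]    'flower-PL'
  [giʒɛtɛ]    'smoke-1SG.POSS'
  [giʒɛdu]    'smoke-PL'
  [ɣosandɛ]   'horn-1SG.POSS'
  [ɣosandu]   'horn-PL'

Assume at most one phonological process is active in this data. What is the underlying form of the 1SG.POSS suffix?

/-tɛ/

The 1SG.POSS suffix surfaces as [-dɛ] and [-tɛ], depending on the final segment of the stem.
The PL suffix, which begins with [d], is invariant after every stem; so [d] is not altered by any rule here.
So the underlying form is /-tɛ/, and voiceless stops become voiced after a nasal.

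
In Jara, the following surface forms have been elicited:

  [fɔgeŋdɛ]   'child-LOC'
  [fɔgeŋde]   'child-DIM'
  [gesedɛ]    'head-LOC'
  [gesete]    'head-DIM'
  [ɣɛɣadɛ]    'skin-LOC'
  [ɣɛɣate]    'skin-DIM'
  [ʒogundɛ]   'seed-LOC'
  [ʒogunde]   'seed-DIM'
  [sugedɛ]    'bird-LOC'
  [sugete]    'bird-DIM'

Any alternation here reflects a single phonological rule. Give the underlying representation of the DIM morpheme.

/-te/

The DIM morpheme has two allomorphs, [-de] and [-te].
By contrast the LOC suffix keeps its initial [d] throughout — that segment must be underlying.
The DIM suffix is therefore /-te/ underlyingly, with post-nasal voicing: voiceless stops become voiced after a nasal.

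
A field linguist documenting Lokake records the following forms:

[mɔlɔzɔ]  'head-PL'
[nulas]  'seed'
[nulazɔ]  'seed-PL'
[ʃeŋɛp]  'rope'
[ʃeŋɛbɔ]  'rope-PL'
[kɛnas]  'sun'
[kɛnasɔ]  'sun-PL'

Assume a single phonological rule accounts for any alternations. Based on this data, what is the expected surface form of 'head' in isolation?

[mɔlɔs]

The stem for 'seed' ends in [s] in [nulas] but [z] in [nulazɔ].
If /s/ were underlying and a rule turned it into [z] before the PL suffix, 'sun' would also alternate; but it has [s] in both [kɛnas] and [kɛnasɔ].
The alternation reflects word-final obstruent devoicing: voiced obstruents become voiceless word-finally. /z/ is underlying.
The one attested form of 'head', [mɔlɔzɔ], shows underlying /mɔlɔz/. Applying the same rule word-finally gives [mɔlɔs].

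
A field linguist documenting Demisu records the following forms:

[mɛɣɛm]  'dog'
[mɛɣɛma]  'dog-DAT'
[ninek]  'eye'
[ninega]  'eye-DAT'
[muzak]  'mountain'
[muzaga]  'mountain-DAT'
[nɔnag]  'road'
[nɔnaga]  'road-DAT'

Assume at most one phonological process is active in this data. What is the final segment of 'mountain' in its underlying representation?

In [muzak] and [muzaga] the final segment of 'mountain' alternates: [k] ~ [g].
But 'road' keeps [g] in both environments ([nɔnag], [nɔnaga]), so there is no rule changing /g/ to [k] in isolation.
So /k/ is underlying, and a rule of intervocalic voicing — voiceless stops become voiced between vowels — gives [g].

/k/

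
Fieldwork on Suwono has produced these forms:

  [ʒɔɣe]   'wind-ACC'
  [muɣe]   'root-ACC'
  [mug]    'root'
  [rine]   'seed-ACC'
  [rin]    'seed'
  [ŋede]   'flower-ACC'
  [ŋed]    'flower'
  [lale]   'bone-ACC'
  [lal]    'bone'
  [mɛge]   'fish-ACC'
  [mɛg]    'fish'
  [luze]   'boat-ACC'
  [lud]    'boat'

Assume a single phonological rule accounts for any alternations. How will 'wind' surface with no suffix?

[ʒɔg]

The root 'root' surfaces as [muɣe] and [mug], with a stem-final [ɣ] ~ [g] alternation.
Compare 'fish', with invariant [g] in [mɛge] and [mɛg]: an analysis with underlying /g/ and a rule producing [ɣ] before the ACC suffix would wrongly predict alternation here too.
The alternation reflects word-final hardening: voiced fricatives become stops word-finally. /ɣ/ is underlying.
The one attested form of 'wind', [ʒɔɣe], shows underlying /ʒɔɣ/. Applying the same rule word-finally gives [ʒɔg].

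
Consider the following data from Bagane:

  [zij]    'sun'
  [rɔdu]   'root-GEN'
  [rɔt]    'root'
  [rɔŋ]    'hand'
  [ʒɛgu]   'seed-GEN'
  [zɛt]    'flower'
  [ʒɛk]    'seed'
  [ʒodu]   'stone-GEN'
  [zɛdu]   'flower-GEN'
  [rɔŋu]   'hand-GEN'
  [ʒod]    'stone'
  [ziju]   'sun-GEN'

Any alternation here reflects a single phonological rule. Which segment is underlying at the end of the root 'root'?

The stem for 'root' ends in [t] in [rɔt] but [d] in [rɔdu].
But 'stone' keeps [d] in both environments ([ʒod], [ʒodu]), so there is no rule changing /d/ to [t] in isolation.
So /t/ is underlying, and a rule of intervocalic voicing — voiceless stops become voiced between vowels — gives [d].

/t/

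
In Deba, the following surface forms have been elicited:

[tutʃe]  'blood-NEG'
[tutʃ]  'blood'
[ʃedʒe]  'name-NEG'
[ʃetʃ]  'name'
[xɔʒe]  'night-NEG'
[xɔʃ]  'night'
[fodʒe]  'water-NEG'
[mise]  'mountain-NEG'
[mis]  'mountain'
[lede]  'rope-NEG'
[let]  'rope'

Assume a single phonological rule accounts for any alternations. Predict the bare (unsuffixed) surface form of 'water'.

The stem for 'name' ends in [dʒ] in [ʃedʒe] but [tʃ] in [ʃetʃ].
The stem 'blood' ([tutʃe], [tutʃ]) shows [tʃ] unchanged in both environments, so [tʃ] cannot be basic with [dʒ] derived before the NEG suffix.
The underlying segment must be /dʒ/; voiced obstruents become voiceless word-finally, yielding [tʃ] there.
The one attested form of 'water', [fodʒe], shows underlying /fodʒ/. Applying the same rule word-finally gives [fotʃ].

[fotʃ]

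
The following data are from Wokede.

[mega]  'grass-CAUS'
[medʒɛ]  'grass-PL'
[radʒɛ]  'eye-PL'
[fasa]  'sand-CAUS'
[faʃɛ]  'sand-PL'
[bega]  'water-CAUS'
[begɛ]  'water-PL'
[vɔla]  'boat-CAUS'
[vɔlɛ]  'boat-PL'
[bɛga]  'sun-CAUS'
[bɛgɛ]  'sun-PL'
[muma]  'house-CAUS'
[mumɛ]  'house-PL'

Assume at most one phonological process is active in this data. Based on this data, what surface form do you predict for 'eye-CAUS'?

In [mega] and [medʒɛ] the final segment of 'grass' alternates: [g] ~ [dʒ].
Compare 'water', with invariant [g] in [bega] and [begɛ]: an analysis with underlying /g/ and a rule producing [dʒ] before the PL suffix would wrongly predict alternation here too.
So /dʒ/ is underlying, and a rule of depalatalization — palato-alveolar /dʒ/ and /ʃ/ become [g] and [s] when no front vowel follows — gives [g].
From [radʒɛ] the stem 'eye' is /radʒ/; when no front vowel follows this yields [raga].

[raga]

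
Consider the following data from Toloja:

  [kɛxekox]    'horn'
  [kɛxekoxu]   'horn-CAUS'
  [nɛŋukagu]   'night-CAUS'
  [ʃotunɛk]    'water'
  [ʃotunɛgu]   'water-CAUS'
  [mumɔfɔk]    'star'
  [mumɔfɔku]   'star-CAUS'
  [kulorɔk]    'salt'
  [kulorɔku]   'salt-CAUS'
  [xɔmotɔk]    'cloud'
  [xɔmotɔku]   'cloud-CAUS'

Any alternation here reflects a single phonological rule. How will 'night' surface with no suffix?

In [ʃotunɛk] and [ʃotunɛgu] the final segment of 'water' alternates: [k] ~ [g].
The stem 'cloud' ([xɔmotɔk], [xɔmotɔku]) shows [k] unchanged in both environments, so [k] cannot be basic with [g] derived before the CAUS suffix.
So /g/ is underlying, and a rule of word-final obstruent devoicing — voiced obstruents become voiceless word-finally — gives [k].
The one attested form of 'night', [nɛŋukagu], shows underlying /nɛŋukag/. Applying the same rule word-finally gives [nɛŋukak].

[nɛŋukak]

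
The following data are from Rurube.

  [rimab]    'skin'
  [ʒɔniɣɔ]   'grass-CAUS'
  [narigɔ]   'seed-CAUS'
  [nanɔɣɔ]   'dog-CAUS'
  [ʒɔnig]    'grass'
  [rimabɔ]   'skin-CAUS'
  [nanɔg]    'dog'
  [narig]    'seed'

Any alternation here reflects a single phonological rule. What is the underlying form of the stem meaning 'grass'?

The root 'grass' surfaces as [ʒɔniɣɔ] and [ʒɔnig], with a stem-final [ɣ] ~ [g] alternation.
Compare 'seed', with invariant [g] in [narigɔ] and [narig]: an analysis with underlying /g/ and a rule producing [ɣ] before the CAUS suffix would wrongly predict alternation here too.
The alternation reflects word-final hardening: voiced fricatives become stops word-finally. /ɣ/ is underlying.
So 'grass' = /ʒɔniɣ/.

/ʒɔniɣ/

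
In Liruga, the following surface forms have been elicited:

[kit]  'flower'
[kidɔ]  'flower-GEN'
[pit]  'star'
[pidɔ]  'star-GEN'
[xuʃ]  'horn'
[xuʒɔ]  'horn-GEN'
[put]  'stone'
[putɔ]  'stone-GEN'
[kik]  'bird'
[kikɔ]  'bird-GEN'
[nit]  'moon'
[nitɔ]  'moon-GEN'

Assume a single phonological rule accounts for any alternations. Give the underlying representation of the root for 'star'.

/pid/

'star' shows [t] ~ [d] at the end of the stem ([pit] vs [pidɔ]).
But 'stone' keeps [t] in both environments ([put], [putɔ]), so there is no rule changing /t/ to [d] before the GEN suffix.
The alternation reflects word-final obstruent devoicing: voiced obstruents become voiceless word-finally. /d/ is underlying.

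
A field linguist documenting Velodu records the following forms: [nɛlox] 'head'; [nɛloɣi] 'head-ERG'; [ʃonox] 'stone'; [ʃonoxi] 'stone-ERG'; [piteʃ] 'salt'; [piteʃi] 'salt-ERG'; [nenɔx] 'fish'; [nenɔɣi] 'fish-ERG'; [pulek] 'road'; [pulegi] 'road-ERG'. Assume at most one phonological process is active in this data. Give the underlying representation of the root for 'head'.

/nɛloɣ/

The stem for 'head' ends in [x] in [nɛlox] but [ɣ] in [nɛloɣi].
But 'stone' keeps [x] in both environments ([ʃonox], [ʃonoxi]), so there is no rule changing /x/ to [ɣ] before the ERG suffix.
So /ɣ/ is underlying, and a rule of word-final obstruent devoicing — voiced obstruents become voiceless word-finally — gives [x].
Hence 'head' is /nɛloɣ/ underlyingly.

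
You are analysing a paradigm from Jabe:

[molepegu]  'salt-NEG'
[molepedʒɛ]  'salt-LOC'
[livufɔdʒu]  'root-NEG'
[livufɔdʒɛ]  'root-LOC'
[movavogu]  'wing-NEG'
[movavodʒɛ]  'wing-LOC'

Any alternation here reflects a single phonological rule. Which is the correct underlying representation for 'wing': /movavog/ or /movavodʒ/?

/movavog/

In [movavogu] and [movavodʒɛ] the final segment of 'wing' alternates: [g] ~ [dʒ].
Compare 'root', with invariant [dʒ] in [livufɔdʒu] and [livufɔdʒɛ]: an analysis with underlying /dʒ/ and a rule producing [g] before the NEG suffix would wrongly predict alternation here too.
The alternation reflects palatalization before a front vowel: /g/ becomes palato-alveolar [dʒ] before a front vowel. /g/ is underlying.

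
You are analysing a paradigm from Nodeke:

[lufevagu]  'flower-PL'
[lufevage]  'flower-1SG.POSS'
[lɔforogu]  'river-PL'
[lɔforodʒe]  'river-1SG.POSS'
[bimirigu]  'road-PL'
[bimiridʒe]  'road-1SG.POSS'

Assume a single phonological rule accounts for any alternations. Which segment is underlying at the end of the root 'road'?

In [bimirigu] and [bimiridʒe] the final segment of 'road' alternates: [g] ~ [dʒ].
If /g/ were underlying and a rule turned it into [dʒ] before the 1SG.POSS suffix, 'flower' would also alternate; but it has [g] in both [lufevagu] and [lufevage].
So /dʒ/ is underlying, and a rule of depalatalization — palato-alveolar /dʒ/ becomes [g] when no front vowel follows — gives [g].

/dʒ/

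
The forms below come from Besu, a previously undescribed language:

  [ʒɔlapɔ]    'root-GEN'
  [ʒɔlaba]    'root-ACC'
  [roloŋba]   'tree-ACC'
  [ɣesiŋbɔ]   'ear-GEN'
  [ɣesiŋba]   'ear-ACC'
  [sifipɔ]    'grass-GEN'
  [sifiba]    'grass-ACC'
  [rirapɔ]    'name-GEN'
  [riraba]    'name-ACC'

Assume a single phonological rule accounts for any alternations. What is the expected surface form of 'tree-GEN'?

[roloŋbɔ]

The GEN morpheme has two allomorphs, [-bɔ] and [-pɔ].
By contrast the ACC suffix keeps its initial [b] throughout — that segment must be underlying.
The GEN suffix is therefore /-pɔ/ underlyingly, with post-nasal voicing: voiceless stops become voiced after a nasal.
After 'tree', which ends in a nasal, the suffix surfaces as [-bɔ], giving [roloŋbɔ].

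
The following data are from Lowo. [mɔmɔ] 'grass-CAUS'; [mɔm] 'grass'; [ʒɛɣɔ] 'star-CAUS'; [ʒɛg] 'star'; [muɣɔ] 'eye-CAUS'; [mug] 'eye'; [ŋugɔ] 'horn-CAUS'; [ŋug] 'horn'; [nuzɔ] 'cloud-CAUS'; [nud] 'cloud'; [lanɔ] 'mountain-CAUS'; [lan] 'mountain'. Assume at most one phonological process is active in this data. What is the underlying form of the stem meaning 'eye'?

In [muɣɔ] and [mug] the final segment of 'eye' alternates: [ɣ] ~ [g].
If /g/ were underlying and a rule turned it into [ɣ] before the CAUS suffix, 'horn' would also alternate; but it has [g] in both [ŋugɔ] and [ŋug].
The alternation reflects word-final hardening: voiced fricatives become stops word-finally. /ɣ/ is underlying.

/muɣ/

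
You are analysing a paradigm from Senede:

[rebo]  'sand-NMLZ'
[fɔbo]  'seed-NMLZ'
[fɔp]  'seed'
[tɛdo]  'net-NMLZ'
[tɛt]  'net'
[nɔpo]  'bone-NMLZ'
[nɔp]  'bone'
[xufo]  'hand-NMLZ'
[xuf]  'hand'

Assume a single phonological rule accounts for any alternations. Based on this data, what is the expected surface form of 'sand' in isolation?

[rep]

The root 'seed' surfaces as [fɔbo] and [fɔp], with a stem-final [b] ~ [p] alternation.
If /p/ were underlying and a rule turned it into [b] before the NMLZ suffix, 'bone' would also alternate; but it has [p] in both [nɔpo] and [nɔp].
The alternation reflects word-final obstruent devoicing: voiced obstruents become voiceless word-finally. /b/ is underlying.
From [rebo] the stem 'sand' is /reb/; word-finally this yields [rep].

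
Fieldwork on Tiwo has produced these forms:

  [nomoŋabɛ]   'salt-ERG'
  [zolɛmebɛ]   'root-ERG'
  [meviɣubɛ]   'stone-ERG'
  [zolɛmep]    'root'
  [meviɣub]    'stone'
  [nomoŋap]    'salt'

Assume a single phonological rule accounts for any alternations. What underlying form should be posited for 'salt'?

The stem for 'salt' ends in [b] in [nomoŋabɛ] but [p] in [nomoŋap].
If /b/ were underlying and a rule turned it into [p] in isolation, 'stone' would also alternate; but it has [b] in both [meviɣubɛ] and [meviɣub].
Therefore /p/ is basic and [b] is derived by intervocalic voicing (voiceless stops become voiced between vowels).
So 'salt' = /nomoŋap/.

/nomoŋap/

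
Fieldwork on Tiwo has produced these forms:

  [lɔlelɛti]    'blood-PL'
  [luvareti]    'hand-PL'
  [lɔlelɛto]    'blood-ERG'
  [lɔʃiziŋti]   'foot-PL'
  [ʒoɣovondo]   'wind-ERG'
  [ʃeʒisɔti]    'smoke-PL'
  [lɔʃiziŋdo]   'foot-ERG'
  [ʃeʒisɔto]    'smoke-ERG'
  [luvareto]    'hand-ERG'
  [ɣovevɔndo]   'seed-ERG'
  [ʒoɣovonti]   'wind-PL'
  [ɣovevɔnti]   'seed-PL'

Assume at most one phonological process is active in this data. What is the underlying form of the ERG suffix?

The ERG suffix surfaces as [-do] and [-to], depending on the final segment of the stem.
By contrast the PL suffix keeps its initial [t] throughout — that segment must be underlying.
So the underlying form is /-do/, and voiced stops become voiceless after a vowel.

/-do/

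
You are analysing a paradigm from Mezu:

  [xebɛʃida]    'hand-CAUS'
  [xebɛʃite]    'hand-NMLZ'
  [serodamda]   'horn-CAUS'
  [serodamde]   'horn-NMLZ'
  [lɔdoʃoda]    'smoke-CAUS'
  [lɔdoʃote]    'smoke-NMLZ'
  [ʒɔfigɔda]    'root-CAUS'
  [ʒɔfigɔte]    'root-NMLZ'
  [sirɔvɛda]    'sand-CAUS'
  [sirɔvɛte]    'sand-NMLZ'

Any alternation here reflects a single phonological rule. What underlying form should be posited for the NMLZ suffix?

/-te/

The NMLZ suffix surfaces as [-de] and [-te], depending on the final segment of the stem.
The CAUS suffix, which begins with [d], is invariant after every stem; so [d] is not altered by any rule here.
The NMLZ suffix is therefore /-te/ underlyingly, with post-nasal voicing: voiceless stops become voiced after a nasal.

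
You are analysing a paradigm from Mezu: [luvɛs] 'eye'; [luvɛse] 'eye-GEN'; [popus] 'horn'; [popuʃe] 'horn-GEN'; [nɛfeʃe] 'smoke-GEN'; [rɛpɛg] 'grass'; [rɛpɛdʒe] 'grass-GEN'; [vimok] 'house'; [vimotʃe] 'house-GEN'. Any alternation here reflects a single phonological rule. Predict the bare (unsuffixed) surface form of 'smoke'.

[nɛfes]

In [popus] and [popuʃe] the final segment of 'horn' alternates: [s] ~ [ʃ].
Compare 'eye', with invariant [s] in [luvɛs] and [luvɛse]: an analysis with underlying /s/ and a rule producing [ʃ] before the GEN suffix would wrongly predict alternation here too.
The underlying segment must be /ʃ/; palato-alveolar /tʃ/, /dʒ/ and /ʃ/ become [k], [g] and [s] when no front vowel follows, yielding [s] there.
From [nɛfeʃe] the stem 'smoke' is /nɛfeʃ/; when no front vowel follows this yields [nɛfes].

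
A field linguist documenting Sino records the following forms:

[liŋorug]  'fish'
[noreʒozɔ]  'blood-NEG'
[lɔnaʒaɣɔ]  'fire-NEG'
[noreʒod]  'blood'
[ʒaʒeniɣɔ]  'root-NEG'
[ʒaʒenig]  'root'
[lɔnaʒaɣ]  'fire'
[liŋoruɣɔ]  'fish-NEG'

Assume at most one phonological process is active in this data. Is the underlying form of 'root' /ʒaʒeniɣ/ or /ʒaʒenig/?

The stem for 'root' ends in [ɣ] in [ʒaʒeniɣɔ] but [g] in [ʒaʒenig].
Compare 'fire', with invariant [ɣ] in [lɔnaʒaɣɔ] and [lɔnaʒaɣ]: an analysis with underlying /ɣ/ and a rule producing [g] in isolation would wrongly predict alternation here too.
Therefore /g/ is basic and [ɣ] is derived by intervocalic spirantization (voiced stops become fricatives between vowels).

/ʒaʒenig/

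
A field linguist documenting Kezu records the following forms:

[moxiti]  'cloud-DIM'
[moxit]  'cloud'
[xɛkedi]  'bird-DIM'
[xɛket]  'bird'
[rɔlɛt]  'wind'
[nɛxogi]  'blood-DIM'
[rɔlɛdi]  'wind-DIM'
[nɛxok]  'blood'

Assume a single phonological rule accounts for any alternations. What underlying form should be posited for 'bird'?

/xɛked/

'bird' shows [t] ~ [d] at the end of the stem ([xɛket] vs [xɛkedi]).
But 'cloud' keeps [t] in both environments ([moxit], [moxiti]), so there is no rule changing /t/ to [d] before the DIM suffix.
So /d/ is underlying, and a rule of word-final obstruent devoicing — voiced obstruents become voiceless word-finally — gives [t].
So 'bird' = /xɛked/.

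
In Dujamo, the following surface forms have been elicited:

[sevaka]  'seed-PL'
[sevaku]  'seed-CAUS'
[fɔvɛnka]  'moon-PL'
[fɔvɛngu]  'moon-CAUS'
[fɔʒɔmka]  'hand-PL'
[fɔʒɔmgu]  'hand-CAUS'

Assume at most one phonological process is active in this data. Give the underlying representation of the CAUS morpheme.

The CAUS morpheme has two allomorphs, [-gu] and [-ku].
By contrast the PL suffix keeps its initial [k] throughout — that segment must be underlying.
So the underlying form is /-gu/, and voiced stops become voiceless after a vowel.

/-gu/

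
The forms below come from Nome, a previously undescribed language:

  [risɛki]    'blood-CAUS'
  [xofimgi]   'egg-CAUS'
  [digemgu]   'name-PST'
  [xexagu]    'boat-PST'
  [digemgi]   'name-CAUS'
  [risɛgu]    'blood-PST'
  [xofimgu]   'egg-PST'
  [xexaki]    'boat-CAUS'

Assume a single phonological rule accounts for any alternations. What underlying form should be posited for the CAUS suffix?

/-ki/

The CAUS morpheme has two allomorphs, [-gi] and [-ki].
By contrast the PST suffix keeps its initial [g] throughout — that segment must be underlying.
So the underlying form is /-ki/, and voiceless stops become voiced after a nasal.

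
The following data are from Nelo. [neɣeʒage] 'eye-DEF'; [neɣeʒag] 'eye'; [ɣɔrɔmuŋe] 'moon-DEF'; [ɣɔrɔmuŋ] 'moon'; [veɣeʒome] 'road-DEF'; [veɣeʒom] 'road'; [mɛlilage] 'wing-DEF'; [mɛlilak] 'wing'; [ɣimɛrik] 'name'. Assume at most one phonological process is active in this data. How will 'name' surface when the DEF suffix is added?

[ɣimɛrige]

In [mɛlilage] and [mɛlilak] the final segment of 'wing' alternates: [g] ~ [k].
The stem 'eye' ([neɣeʒage], [neɣeʒag]) shows [g] unchanged in both environments, so [g] cannot be basic with [k] derived in isolation.
Therefore /k/ is basic and [g] is derived by intervocalic voicing (voiceless stops become voiced between vowels).
The one attested form of 'name', [ɣimɛrik], shows underlying /ɣimɛrik/. Applying the same rule between vowels gives [ɣimɛrige].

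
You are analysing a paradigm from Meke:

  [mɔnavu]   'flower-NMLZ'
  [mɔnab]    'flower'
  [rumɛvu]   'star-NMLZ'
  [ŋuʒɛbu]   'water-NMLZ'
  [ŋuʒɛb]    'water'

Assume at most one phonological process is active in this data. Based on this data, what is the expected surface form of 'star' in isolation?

In [mɔnavu] and [mɔnab] the final segment of 'flower' alternates: [v] ~ [b].
If /b/ were underlying and a rule turned it into [v] before the NMLZ suffix, 'water' would also alternate; but it has [b] in both [ŋuʒɛbu] and [ŋuʒɛb].
Therefore /v/ is basic and [b] is derived by word-final hardening (voiced fricatives become stops word-finally).
From [rumɛvu] the stem 'star' is /rumɛv/; word-finally this yields [rumɛb].

[rumɛb]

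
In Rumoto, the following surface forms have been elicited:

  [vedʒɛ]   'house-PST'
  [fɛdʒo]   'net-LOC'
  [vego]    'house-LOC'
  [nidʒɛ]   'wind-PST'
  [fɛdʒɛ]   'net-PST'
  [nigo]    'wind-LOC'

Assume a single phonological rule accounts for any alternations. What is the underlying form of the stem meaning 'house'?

/veg/

The stem for 'house' ends in [g] in [vego] but [dʒ] in [vedʒɛ].
The stem 'net' ([fɛdʒo], [fɛdʒɛ]) shows [dʒ] unchanged in both environments, so [dʒ] cannot be basic with [g] derived before the LOC suffix.
The underlying segment must be /g/; /g/ becomes palato-alveolar [dʒ] before a front vowel, yielding [dʒ] there.
Hence 'house' is /veg/ underlyingly.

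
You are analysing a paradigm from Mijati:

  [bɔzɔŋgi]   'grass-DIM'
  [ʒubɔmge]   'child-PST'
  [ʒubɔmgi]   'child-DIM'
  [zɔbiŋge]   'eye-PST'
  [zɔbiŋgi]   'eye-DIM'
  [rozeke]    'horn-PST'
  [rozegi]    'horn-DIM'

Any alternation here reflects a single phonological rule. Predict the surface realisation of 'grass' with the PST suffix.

[bɔzɔŋge]

The PST suffix surfaces as [-ge] and [-ke], depending on the final segment of the stem.
By contrast the DIM suffix keeps its initial [g] throughout — that segment must be underlying.
The PST suffix is therefore /-ke/ underlyingly, with post-nasal voicing: voiceless stops become voiced after a nasal.
After 'grass', which ends in a nasal, the suffix surfaces as [-ge], giving [bɔzɔŋge].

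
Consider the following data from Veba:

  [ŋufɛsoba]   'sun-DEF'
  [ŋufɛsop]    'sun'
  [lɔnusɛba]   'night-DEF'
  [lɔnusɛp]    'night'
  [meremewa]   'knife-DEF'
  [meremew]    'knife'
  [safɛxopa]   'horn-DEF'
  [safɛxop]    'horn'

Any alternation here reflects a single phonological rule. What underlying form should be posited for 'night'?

The root 'night' surfaces as [lɔnusɛba] and [lɔnusɛp], with a stem-final [b] ~ [p] alternation.
Compare 'horn', with invariant [p] in [safɛxopa] and [safɛxop]: an analysis with underlying /p/ and a rule producing [b] before the DEF suffix would wrongly predict alternation here too.
Therefore /b/ is basic and [p] is derived by word-final obstruent devoicing (voiced obstruents become voiceless word-finally).
The underlying form of 'night' is therefore /lɔnusɛb/.

/lɔnusɛb/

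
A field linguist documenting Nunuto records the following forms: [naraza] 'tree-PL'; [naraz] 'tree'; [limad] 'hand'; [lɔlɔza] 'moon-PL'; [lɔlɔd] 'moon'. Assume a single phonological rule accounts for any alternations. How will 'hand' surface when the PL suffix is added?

The root 'moon' surfaces as [lɔlɔza] and [lɔlɔd], with a stem-final [z] ~ [d] alternation.
Compare 'tree', with invariant [z] in [naraza] and [naraz]: an analysis with underlying /z/ and a rule producing [d] in isolation would wrongly predict alternation here too.
The underlying segment must be /d/; voiced stops become fricatives between vowels, yielding [z] there.
From [limad] the stem 'hand' is /limad/; between vowels this yields [limaza].

[limaza]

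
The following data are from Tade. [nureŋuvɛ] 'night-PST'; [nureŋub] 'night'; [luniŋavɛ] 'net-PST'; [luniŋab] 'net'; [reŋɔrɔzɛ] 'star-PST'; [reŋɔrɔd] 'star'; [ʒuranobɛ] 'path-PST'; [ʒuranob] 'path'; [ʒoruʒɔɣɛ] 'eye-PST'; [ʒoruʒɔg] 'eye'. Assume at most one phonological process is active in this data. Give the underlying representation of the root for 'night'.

The root 'night' surfaces as [nureŋuvɛ] and [nureŋub], with a stem-final [v] ~ [b] alternation.
But 'path' keeps [b] in both environments ([ʒuranobɛ], [ʒuranob]), so there is no rule changing /b/ to [v] before the PST suffix.
So /v/ is underlying, and a rule of word-final hardening — voiced fricatives become stops word-finally — gives [b].

/nureŋuv/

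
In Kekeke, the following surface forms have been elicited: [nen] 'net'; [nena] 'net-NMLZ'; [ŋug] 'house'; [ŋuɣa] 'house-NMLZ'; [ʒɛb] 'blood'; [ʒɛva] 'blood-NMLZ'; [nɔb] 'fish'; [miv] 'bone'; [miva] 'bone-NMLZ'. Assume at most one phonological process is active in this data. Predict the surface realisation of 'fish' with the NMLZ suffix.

[nɔva]

In [ʒɛb] and [ʒɛva] the final segment of 'blood' alternates: [b] ~ [v].
Compare 'bone', with invariant [v] in [miv] and [miva]: an analysis with underlying /v/ and a rule producing [b] in isolation would wrongly predict alternation here too.
So /b/ is underlying, and a rule of intervocalic spirantization — voiced stops become fricatives between vowels — gives [v].
From [nɔb] the stem 'fish' is /nɔb/; between vowels this yields [nɔva].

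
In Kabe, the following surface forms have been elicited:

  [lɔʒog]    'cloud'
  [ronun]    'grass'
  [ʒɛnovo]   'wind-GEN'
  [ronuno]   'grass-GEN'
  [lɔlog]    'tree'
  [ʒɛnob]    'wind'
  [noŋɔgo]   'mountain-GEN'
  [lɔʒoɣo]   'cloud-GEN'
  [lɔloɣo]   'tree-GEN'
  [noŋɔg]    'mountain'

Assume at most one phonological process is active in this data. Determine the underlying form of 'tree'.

'tree' shows [g] ~ [ɣ] at the end of the stem ([lɔlog] vs [lɔloɣo]).
If /g/ were underlying and a rule turned it into [ɣ] before the GEN suffix, 'mountain' would also alternate; but it has [g] in both [noŋɔg] and [noŋɔgo].
The underlying segment must be /ɣ/; voiced fricatives become stops word-finally, yielding [g] there.
Hence 'tree' is /lɔloɣ/ underlyingly.

/lɔloɣ/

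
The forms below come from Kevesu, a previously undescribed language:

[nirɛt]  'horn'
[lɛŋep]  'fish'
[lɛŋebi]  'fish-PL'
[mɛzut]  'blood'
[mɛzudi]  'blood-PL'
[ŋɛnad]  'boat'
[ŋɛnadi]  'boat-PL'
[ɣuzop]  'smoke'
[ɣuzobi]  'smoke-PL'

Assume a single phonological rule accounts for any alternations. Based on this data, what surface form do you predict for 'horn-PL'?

[nirɛdi]

The stem for 'blood' ends in [t] in [mɛzut] but [d] in [mɛzudi].
The stem 'boat' ([ŋɛnad], [ŋɛnadi]) shows [d] unchanged in both environments, so [d] cannot be basic with [t] derived in isolation.
The alternation reflects intervocalic voicing: voiceless stops become voiced between vowels. /t/ is underlying.
The one attested form of 'horn', [nirɛt], shows underlying /nirɛt/. Applying the same rule between vowels gives [nirɛdi].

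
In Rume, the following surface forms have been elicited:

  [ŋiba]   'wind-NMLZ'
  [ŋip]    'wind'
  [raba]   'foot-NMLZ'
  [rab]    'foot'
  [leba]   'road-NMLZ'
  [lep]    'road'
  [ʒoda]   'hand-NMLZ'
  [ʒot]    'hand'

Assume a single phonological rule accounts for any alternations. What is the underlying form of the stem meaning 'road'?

The stem for 'road' ends in [b] in [leba] but [p] in [lep].
Compare 'foot', with invariant [b] in [raba] and [rab]: an analysis with underlying /b/ and a rule producing [p] in isolation would wrongly predict alternation here too.
The alternation reflects intervocalic voicing: voiceless stops become voiced between vowels. /p/ is underlying.
The underlying form of 'road' is therefore /lep/.

/lep/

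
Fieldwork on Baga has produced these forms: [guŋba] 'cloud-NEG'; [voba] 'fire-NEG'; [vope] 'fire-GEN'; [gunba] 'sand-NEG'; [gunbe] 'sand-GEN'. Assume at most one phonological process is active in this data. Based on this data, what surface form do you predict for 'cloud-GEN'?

The GEN morpheme has two allomorphs, [-be] and [-pe].
By contrast the NEG suffix keeps its initial [b] throughout — that segment must be underlying.
The GEN suffix is therefore /-pe/ underlyingly, with post-nasal voicing: voiceless stops become voiced after a nasal.
After 'cloud', which ends in a nasal, the suffix surfaces as [-be], giving [guŋbe].

[guŋbe]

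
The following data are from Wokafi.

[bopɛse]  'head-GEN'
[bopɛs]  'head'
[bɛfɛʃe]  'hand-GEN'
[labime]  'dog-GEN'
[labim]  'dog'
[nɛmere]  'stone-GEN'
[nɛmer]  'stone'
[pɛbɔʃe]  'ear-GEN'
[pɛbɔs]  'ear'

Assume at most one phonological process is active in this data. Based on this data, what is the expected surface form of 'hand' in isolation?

In [pɛbɔʃe] and [pɛbɔs] the final segment of 'ear' alternates: [ʃ] ~ [s].
If /s/ were underlying and a rule turned it into [ʃ] before the GEN suffix, 'head' would also alternate; but it has [s] in both [bopɛse] and [bopɛs].
The underlying segment must be /ʃ/; palato-alveolar /ʃ/ becomes [s] when no front vowel follows, yielding [s] there.
From [bɛfɛʃe] the stem 'hand' is /bɛfɛʃ/; when no front vowel follows this yields [bɛfɛs].

[bɛfɛs]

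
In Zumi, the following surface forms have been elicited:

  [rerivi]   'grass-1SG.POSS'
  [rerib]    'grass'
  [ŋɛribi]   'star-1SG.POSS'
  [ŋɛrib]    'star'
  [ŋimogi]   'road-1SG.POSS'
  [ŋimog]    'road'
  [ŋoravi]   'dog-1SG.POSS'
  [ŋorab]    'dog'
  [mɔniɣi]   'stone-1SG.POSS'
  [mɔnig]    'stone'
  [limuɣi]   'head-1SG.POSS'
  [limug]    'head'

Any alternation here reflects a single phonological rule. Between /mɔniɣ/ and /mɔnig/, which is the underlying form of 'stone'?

'stone' shows [ɣ] ~ [g] at the end of the stem ([mɔniɣi] vs [mɔnig]).
Compare 'road', with invariant [g] in [ŋimogi] and [ŋimog]: an analysis with underlying /g/ and a rule producing [ɣ] before the 1SG.POSS suffix would wrongly predict alternation here too.
The underlying segment must be /ɣ/; voiced fricatives become stops word-finally, yielding [g] there.

/mɔniɣ/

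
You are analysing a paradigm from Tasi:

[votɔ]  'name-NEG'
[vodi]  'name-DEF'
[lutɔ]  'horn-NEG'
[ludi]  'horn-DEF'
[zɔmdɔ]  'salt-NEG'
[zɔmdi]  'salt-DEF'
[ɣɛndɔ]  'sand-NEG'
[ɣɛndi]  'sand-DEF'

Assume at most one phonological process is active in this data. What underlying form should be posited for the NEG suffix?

/-tɔ/

The NEG morpheme has two allomorphs, [-dɔ] and [-tɔ].
By contrast the DEF suffix keeps its initial [d] throughout — that segment must be underlying.
The NEG suffix is therefore /-tɔ/ underlyingly, with post-nasal voicing: voiceless stops become voiced after a nasal.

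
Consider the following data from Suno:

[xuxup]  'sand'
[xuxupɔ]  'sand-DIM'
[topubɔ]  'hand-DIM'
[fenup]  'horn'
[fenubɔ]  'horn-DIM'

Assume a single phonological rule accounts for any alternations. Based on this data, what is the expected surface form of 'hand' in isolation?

'horn' shows [p] ~ [b] at the end of the stem ([fenup] vs [fenubɔ]).
The stem 'sand' ([xuxup], [xuxupɔ]) shows [p] unchanged in both environments, so [p] cannot be basic with [b] derived before the DIM suffix.
So /b/ is underlying, and a rule of word-final obstruent devoicing — voiced obstruents become voiceless word-finally — gives [p].
From [topubɔ] the stem 'hand' is /topub/; word-finally this yields [topup].

[topup]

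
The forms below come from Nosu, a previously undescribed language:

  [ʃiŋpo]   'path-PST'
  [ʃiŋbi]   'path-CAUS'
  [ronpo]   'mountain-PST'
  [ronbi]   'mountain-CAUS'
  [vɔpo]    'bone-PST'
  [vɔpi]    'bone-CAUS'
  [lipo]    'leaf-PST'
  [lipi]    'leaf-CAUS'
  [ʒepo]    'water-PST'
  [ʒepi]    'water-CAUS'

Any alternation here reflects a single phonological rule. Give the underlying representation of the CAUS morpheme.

/-bi/

The CAUS suffix surfaces as [-bi] and [-pi], depending on the final segment of the stem.
The PST suffix, which begins with [p], is invariant after every stem; so [p] is not altered by any rule here.
So the underlying form is /-bi/, and voiced stops become voiceless after a vowel.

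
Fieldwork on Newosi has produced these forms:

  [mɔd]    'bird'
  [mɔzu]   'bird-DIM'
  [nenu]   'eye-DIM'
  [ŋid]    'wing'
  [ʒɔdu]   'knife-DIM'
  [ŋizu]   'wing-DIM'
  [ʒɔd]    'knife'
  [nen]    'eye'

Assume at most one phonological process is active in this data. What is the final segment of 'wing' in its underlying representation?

The root 'wing' surfaces as [ŋid] and [ŋizu], with a stem-final [d] ~ [z] alternation.
Compare 'knife', with invariant [d] in [ʒɔd] and [ʒɔdu]: an analysis with underlying /d/ and a rule producing [z] before the DIM suffix would wrongly predict alternation here too.
The underlying segment must be /z/; voiced fricatives become stops word-finally, yielding [d] there.

/z/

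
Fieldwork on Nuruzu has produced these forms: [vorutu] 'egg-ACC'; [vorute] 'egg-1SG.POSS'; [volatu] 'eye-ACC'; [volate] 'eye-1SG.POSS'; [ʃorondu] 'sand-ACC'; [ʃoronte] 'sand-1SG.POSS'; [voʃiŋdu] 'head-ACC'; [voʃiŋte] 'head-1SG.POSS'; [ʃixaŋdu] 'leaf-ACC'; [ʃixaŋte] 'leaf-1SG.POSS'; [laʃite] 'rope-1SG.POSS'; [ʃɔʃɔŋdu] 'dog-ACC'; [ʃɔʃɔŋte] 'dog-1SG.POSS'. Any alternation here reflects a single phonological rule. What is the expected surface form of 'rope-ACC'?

[laʃitu]

The ACC suffix surfaces as [-du] and [-tu], depending on the final segment of the stem.
The 1SG.POSS suffix, which begins with [t], is invariant after every stem; so [t] is not altered by any rule here.
The ACC suffix is therefore /-du/ underlyingly, with post-vocalic devoicing: voiced stops become voiceless after a vowel.
After 'rope', which ends in a vowel, the suffix surfaces as [-tu], giving [laʃitu].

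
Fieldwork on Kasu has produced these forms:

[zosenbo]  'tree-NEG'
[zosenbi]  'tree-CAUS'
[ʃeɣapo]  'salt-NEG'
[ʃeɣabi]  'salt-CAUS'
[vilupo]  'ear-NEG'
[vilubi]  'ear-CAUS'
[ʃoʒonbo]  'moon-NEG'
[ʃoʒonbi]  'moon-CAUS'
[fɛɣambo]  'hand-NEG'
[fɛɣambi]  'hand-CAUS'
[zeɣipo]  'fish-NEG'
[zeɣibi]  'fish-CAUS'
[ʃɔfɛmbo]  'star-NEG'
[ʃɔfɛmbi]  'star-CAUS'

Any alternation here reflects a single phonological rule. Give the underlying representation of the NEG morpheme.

The NEG suffix surfaces as [-bo] and [-po], depending on the final segment of the stem.
The CAUS suffix, which begins with [b], is invariant after every stem; so [b] is not altered by any rule here.
The NEG suffix is therefore /-po/ underlyingly, with post-nasal voicing: voiceless stops become voiced after a nasal.

/-po/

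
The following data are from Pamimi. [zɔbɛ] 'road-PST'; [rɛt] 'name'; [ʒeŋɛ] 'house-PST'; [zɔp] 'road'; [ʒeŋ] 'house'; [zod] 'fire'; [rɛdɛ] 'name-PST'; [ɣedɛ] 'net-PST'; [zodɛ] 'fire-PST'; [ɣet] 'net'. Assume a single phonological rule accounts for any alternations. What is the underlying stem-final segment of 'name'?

In [rɛt] and [rɛdɛ] the final segment of 'name' alternates: [t] ~ [d].
Compare 'fire', with invariant [d] in [zod] and [zodɛ]: an analysis with underlying /d/ and a rule producing [t] in isolation would wrongly predict alternation here too.
Therefore /t/ is basic and [d] is derived by intervocalic voicing (voiceless stops become voiced between vowels).

/t/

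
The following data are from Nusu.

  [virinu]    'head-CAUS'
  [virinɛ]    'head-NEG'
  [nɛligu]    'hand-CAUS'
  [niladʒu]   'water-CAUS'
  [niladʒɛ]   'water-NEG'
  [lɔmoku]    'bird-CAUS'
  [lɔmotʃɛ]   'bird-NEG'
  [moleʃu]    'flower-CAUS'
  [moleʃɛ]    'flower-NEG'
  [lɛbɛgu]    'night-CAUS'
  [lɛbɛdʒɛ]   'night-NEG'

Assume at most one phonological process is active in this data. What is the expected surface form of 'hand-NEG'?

'night' shows [g] ~ [dʒ] at the end of the stem ([lɛbɛgu] vs [lɛbɛdʒɛ]).
The stem 'water' ([niladʒu], [niladʒɛ]) shows [dʒ] unchanged in both environments, so [dʒ] cannot be basic with [g] derived before the CAUS suffix.
The underlying segment must be /g/; /k/ and /g/ become palato-alveolar [tʃ] and [dʒ] before a front vowel, yielding [dʒ] there.
The one attested form of 'hand', [nɛligu], shows underlying /nɛlig/. Applying the same rule before a front vowel gives [nɛlidʒɛ].

[nɛlidʒɛ]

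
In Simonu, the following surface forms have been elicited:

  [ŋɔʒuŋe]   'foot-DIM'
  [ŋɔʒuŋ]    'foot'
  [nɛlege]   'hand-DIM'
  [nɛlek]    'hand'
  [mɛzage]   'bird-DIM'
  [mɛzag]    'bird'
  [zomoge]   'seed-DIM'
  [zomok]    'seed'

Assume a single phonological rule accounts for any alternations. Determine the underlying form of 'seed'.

/zomok/

'seed' shows [g] ~ [k] at the end of the stem ([zomoge] vs [zomok]).
The stem 'bird' ([mɛzage], [mɛzag]) shows [g] unchanged in both environments, so [g] cannot be basic with [k] derived in isolation.
The alternation reflects intervocalic voicing: voiceless stops become voiced between vowels. /k/ is underlying.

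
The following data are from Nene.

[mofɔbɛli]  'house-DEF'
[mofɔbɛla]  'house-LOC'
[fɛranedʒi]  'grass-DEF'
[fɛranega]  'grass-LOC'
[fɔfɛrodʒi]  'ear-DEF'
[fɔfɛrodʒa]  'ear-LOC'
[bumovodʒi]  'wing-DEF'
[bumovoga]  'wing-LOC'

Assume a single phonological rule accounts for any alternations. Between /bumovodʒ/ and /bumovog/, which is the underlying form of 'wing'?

The stem for 'wing' ends in [dʒ] in [bumovodʒi] but [g] in [bumovoga].
If /dʒ/ were underlying and a rule turned it into [g] before the LOC suffix, 'ear' would also alternate; but it has [dʒ] in both [fɔfɛrodʒi] and [fɔfɛrodʒa].
So /g/ is underlying, and a rule of palatalization before a front vowel — /g/ becomes palato-alveolar [dʒ] before a front vowel — gives [dʒ].

/bumovog/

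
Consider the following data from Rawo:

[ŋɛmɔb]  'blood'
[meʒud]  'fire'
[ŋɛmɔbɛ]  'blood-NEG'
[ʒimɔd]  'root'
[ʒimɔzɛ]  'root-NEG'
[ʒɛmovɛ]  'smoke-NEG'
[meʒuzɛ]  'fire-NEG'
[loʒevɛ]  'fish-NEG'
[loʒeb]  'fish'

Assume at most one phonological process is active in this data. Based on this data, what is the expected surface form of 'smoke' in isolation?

The stem for 'fish' ends in [v] in [loʒevɛ] but [b] in [loʒeb].
But 'blood' keeps [b] in both environments ([ŋɛmɔbɛ], [ŋɛmɔb]), so there is no rule changing /b/ to [v] before the NEG suffix.
So /v/ is underlying, and a rule of word-final hardening — voiced fricatives become stops word-finally — gives [b].
The one attested form of 'smoke', [ʒɛmovɛ], shows underlying /ʒɛmov/. Applying the same rule word-finally gives [ʒɛmob].

[ʒɛmob]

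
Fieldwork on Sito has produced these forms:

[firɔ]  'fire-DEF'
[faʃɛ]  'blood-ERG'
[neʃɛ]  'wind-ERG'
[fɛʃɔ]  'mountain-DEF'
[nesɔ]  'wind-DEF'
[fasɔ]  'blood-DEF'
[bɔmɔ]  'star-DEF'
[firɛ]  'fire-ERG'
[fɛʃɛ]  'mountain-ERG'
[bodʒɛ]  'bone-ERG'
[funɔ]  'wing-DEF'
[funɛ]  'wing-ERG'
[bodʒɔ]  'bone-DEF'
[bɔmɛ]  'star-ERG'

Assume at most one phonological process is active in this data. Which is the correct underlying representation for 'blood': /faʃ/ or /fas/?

In [fasɔ] and [faʃɛ] the final segment of 'blood' alternates: [s] ~ [ʃ].
But 'mountain' keeps [ʃ] in both environments ([fɛʃɔ], [fɛʃɛ]), so there is no rule changing /ʃ/ to [s] before the DEF suffix.
The underlying segment must be /s/; /s/ becomes palato-alveolar [ʃ] before a front vowel, yielding [ʃ] there.

/fas/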